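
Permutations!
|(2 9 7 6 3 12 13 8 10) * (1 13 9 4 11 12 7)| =9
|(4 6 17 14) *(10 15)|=4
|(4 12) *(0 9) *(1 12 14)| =|(0 9)(1 12 4 14)| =4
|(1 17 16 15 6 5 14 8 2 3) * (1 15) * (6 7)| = 24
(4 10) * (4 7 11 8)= (4 10 7 11 8)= [0, 1, 2, 3, 10, 5, 6, 11, 4, 9, 7, 8]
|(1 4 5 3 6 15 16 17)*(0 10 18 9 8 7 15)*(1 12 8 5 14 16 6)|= 16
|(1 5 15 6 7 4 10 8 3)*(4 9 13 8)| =|(1 5 15 6 7 9 13 8 3)(4 10)| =18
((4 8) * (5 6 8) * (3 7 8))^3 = ((3 7 8 4 5 6))^3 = (3 4)(5 7)(6 8)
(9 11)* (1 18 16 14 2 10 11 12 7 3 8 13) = (1 18 16 14 2 10 11 9 12 7 3 8 13) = [0, 18, 10, 8, 4, 5, 6, 3, 13, 12, 11, 9, 7, 1, 2, 15, 14, 17, 16]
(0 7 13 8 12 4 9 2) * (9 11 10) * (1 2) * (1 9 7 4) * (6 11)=(0 4 6 11 10 7 13 8 12 1 2)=[4, 2, 0, 3, 6, 5, 11, 13, 12, 9, 7, 10, 1, 8]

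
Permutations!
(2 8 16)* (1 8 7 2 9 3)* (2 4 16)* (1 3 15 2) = [0, 8, 7, 3, 16, 5, 6, 4, 1, 15, 10, 11, 12, 13, 14, 2, 9] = (1 8)(2 7 4 16 9 15)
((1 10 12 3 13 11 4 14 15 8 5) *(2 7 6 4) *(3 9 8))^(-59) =(1 10 12 9 8 5)(2 14 11 4 13 6 3 7 15)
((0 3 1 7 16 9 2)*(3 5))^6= (0 9 7 3)(1 5 2 16)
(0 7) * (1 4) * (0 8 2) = [7, 4, 0, 3, 1, 5, 6, 8, 2] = (0 7 8 2)(1 4)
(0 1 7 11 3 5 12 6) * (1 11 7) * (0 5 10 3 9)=(0 11 9)(3 10)(5 12 6)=[11, 1, 2, 10, 4, 12, 5, 7, 8, 0, 3, 9, 6]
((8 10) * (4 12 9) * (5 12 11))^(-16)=(4 9 12 5 11)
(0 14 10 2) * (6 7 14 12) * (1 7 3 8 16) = [12, 7, 0, 8, 4, 5, 3, 14, 16, 9, 2, 11, 6, 13, 10, 15, 1] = (0 12 6 3 8 16 1 7 14 10 2)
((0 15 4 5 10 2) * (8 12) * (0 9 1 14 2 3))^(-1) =((0 15 4 5 10 3)(1 14 2 9)(8 12))^(-1) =(0 3 10 5 4 15)(1 9 2 14)(8 12)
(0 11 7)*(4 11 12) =[12, 1, 2, 3, 11, 5, 6, 0, 8, 9, 10, 7, 4] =(0 12 4 11 7)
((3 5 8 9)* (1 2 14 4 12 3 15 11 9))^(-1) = ((1 2 14 4 12 3 5 8)(9 15 11))^(-1) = (1 8 5 3 12 4 14 2)(9 11 15)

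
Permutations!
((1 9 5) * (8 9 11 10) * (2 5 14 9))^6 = ((1 11 10 8 2 5)(9 14))^6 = (14)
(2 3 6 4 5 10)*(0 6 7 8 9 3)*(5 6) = (0 5 10 2)(3 7 8 9)(4 6) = [5, 1, 0, 7, 6, 10, 4, 8, 9, 3, 2]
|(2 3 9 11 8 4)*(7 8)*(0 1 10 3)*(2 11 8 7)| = 9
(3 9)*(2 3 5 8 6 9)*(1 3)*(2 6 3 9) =(1 9 5 8 3 6 2) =[0, 9, 1, 6, 4, 8, 2, 7, 3, 5]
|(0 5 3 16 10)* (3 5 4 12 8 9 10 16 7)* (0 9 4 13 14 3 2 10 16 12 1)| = |(0 13 14 3 7 2 10 9 16 12 8 4 1)| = 13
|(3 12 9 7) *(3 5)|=|(3 12 9 7 5)|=5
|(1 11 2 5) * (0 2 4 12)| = |(0 2 5 1 11 4 12)| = 7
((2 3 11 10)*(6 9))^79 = (2 10 11 3)(6 9)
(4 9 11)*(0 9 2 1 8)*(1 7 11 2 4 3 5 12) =(0 9 2 7 11 3 5 12 1 8) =[9, 8, 7, 5, 4, 12, 6, 11, 0, 2, 10, 3, 1]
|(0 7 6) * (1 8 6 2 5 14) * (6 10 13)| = 10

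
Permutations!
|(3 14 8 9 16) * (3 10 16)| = 4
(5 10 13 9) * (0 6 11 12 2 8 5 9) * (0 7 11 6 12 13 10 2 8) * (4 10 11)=[12, 1, 0, 3, 10, 2, 6, 4, 5, 9, 11, 13, 8, 7]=(0 12 8 5 2)(4 10 11 13 7)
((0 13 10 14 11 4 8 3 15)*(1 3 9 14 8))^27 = (0 14 15 9 3 8 1 10 4 13 11)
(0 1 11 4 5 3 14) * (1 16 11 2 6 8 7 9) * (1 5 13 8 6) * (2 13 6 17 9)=(0 16 11 4 6 17 9 5 3 14)(1 13 8 7 2)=[16, 13, 1, 14, 6, 3, 17, 2, 7, 5, 10, 4, 12, 8, 0, 15, 11, 9]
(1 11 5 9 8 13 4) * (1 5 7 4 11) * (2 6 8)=(2 6 8 13 11 7 4 5 9)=[0, 1, 6, 3, 5, 9, 8, 4, 13, 2, 10, 7, 12, 11]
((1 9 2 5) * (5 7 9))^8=(2 9 7)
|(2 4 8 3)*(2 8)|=|(2 4)(3 8)|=2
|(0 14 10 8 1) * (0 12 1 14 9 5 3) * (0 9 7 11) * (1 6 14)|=6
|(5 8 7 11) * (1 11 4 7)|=4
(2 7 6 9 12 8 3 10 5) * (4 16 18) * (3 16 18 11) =(2 7 6 9 12 8 16 11 3 10 5)(4 18) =[0, 1, 7, 10, 18, 2, 9, 6, 16, 12, 5, 3, 8, 13, 14, 15, 11, 17, 4]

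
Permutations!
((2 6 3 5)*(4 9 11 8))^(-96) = (11)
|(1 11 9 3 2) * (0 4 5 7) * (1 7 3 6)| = |(0 4 5 3 2 7)(1 11 9 6)| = 12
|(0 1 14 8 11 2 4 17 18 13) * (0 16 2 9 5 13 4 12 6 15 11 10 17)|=72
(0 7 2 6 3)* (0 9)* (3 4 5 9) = (0 7 2 6 4 5 9) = [7, 1, 6, 3, 5, 9, 4, 2, 8, 0]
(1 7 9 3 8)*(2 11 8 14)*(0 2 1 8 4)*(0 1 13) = [2, 7, 11, 14, 1, 5, 6, 9, 8, 3, 10, 4, 12, 0, 13] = (0 2 11 4 1 7 9 3 14 13)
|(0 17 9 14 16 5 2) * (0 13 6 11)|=10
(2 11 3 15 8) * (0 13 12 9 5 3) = (0 13 12 9 5 3 15 8 2 11) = [13, 1, 11, 15, 4, 3, 6, 7, 2, 5, 10, 0, 9, 12, 14, 8]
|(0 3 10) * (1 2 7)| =3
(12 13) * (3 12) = (3 12 13) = [0, 1, 2, 12, 4, 5, 6, 7, 8, 9, 10, 11, 13, 3]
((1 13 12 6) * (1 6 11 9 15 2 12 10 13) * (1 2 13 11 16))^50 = ((1 2 12 16)(9 15 13 10 11))^50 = (1 12)(2 16)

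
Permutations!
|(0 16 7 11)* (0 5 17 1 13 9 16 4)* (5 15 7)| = |(0 4)(1 13 9 16 5 17)(7 11 15)| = 6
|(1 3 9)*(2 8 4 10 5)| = 15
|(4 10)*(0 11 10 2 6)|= 6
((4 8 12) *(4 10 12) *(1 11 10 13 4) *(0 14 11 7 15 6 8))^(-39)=((0 14 11 10 12 13 4)(1 7 15 6 8))^(-39)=(0 10 4 11 13 14 12)(1 7 15 6 8)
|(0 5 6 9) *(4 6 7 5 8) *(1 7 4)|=8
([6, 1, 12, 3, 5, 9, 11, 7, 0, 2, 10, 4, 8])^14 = (0 9 6 2 11 12 4 8 5)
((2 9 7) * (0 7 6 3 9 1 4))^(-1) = (0 4 1 2 7)(3 6 9)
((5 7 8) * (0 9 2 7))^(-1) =(0 5 8 7 2 9)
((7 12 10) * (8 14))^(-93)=(8 14)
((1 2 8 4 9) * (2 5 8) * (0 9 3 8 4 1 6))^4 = (0 9 6)(1 8 3 4 5)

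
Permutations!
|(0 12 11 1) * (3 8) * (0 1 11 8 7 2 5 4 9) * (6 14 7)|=11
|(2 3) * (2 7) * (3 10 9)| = |(2 10 9 3 7)| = 5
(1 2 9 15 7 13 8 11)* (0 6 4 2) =(0 6 4 2 9 15 7 13 8 11 1) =[6, 0, 9, 3, 2, 5, 4, 13, 11, 15, 10, 1, 12, 8, 14, 7]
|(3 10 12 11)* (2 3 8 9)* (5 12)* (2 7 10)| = 14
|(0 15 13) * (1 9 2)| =|(0 15 13)(1 9 2)| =3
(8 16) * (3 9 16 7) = [0, 1, 2, 9, 4, 5, 6, 3, 7, 16, 10, 11, 12, 13, 14, 15, 8] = (3 9 16 8 7)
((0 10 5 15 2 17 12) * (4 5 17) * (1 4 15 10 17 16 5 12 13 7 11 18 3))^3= ((0 17 13 7 11 18 3 1 4 12)(2 15)(5 10 16))^3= (0 7 3 12 13 18 4 17 11 1)(2 15)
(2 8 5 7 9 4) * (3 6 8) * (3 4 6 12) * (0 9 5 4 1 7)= (0 9 6 8 4 2 1 7 5)(3 12)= [9, 7, 1, 12, 2, 0, 8, 5, 4, 6, 10, 11, 3]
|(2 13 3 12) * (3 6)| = |(2 13 6 3 12)| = 5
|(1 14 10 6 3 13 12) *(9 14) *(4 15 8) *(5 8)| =8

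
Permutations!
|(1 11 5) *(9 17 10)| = 3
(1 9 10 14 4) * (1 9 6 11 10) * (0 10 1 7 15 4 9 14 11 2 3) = (0 10 11 1 6 2 3)(4 14 9 7 15) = [10, 6, 3, 0, 14, 5, 2, 15, 8, 7, 11, 1, 12, 13, 9, 4]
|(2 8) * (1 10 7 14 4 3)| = 6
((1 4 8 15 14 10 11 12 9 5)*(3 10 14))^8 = ((1 4 8 15 3 10 11 12 9 5))^8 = (1 9 11 3 8)(4 5 12 10 15)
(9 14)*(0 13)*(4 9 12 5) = [13, 1, 2, 3, 9, 4, 6, 7, 8, 14, 10, 11, 5, 0, 12] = (0 13)(4 9 14 12 5)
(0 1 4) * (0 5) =(0 1 4 5) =[1, 4, 2, 3, 5, 0]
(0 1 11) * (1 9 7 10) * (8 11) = (0 9 7 10 1 8 11) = [9, 8, 2, 3, 4, 5, 6, 10, 11, 7, 1, 0]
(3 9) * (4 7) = (3 9)(4 7) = [0, 1, 2, 9, 7, 5, 6, 4, 8, 3]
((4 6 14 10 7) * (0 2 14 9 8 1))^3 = (0 10 6 1 14 4 8 2 7 9)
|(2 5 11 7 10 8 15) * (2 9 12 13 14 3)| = 12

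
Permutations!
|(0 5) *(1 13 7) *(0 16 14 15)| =|(0 5 16 14 15)(1 13 7)| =15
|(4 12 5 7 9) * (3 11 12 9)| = 10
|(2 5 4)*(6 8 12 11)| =12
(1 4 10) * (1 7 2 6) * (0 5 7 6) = [5, 4, 0, 3, 10, 7, 1, 2, 8, 9, 6] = (0 5 7 2)(1 4 10 6)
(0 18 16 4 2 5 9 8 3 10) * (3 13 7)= (0 18 16 4 2 5 9 8 13 7 3 10)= [18, 1, 5, 10, 2, 9, 6, 3, 13, 8, 0, 11, 12, 7, 14, 15, 4, 17, 16]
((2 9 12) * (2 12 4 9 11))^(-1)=((12)(2 11)(4 9))^(-1)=(12)(2 11)(4 9)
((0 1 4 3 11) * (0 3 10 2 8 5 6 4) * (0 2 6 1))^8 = (11)(4 6 10)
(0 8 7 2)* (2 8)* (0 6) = (0 2 6)(7 8) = [2, 1, 6, 3, 4, 5, 0, 8, 7]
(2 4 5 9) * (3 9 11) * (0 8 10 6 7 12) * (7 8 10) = (0 10 6 8 7 12)(2 4 5 11 3 9) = [10, 1, 4, 9, 5, 11, 8, 12, 7, 2, 6, 3, 0]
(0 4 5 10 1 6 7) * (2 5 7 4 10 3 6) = (0 10 1 2 5 3 6 4 7) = [10, 2, 5, 6, 7, 3, 4, 0, 8, 9, 1]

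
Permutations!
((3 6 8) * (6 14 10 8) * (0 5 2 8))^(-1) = (0 10 14 3 8 2 5)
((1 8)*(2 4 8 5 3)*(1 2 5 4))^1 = (1 4 8 2)(3 5)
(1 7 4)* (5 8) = [0, 7, 2, 3, 1, 8, 6, 4, 5] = (1 7 4)(5 8)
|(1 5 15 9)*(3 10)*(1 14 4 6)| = 14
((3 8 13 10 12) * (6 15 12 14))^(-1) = ((3 8 13 10 14 6 15 12))^(-1) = (3 12 15 6 14 10 13 8)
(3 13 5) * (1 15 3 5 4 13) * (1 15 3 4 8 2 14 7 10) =(1 3 15 4 13 8 2 14 7 10) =[0, 3, 14, 15, 13, 5, 6, 10, 2, 9, 1, 11, 12, 8, 7, 4]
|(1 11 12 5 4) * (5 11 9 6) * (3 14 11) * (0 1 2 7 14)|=12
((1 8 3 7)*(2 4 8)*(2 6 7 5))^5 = ((1 6 7)(2 4 8 3 5))^5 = (8)(1 7 6)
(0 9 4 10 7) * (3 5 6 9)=[3, 1, 2, 5, 10, 6, 9, 0, 8, 4, 7]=(0 3 5 6 9 4 10 7)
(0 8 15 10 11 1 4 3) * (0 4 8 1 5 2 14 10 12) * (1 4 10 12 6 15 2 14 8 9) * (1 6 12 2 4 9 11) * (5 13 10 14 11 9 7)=[7, 9, 8, 14, 3, 11, 15, 5, 4, 6, 1, 13, 0, 10, 2, 12]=(0 7 5 11 13 10 1 9 6 15 12)(2 8 4 3 14)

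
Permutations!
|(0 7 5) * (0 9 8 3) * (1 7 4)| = |(0 4 1 7 5 9 8 3)| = 8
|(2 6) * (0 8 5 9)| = 4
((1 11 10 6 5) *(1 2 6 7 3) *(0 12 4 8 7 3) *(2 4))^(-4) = (0 5)(2 8)(4 12)(6 7)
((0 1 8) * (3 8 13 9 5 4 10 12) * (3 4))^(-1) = ((0 1 13 9 5 3 8)(4 10 12))^(-1) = (0 8 3 5 9 13 1)(4 12 10)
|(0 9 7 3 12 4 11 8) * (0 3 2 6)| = |(0 9 7 2 6)(3 12 4 11 8)| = 5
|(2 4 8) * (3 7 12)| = 3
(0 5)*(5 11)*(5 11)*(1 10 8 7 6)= (11)(0 5)(1 10 8 7 6)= [5, 10, 2, 3, 4, 0, 1, 6, 7, 9, 8, 11]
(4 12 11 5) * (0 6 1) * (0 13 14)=[6, 13, 2, 3, 12, 4, 1, 7, 8, 9, 10, 5, 11, 14, 0]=(0 6 1 13 14)(4 12 11 5)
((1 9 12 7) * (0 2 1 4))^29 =((0 2 1 9 12 7 4))^29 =(0 2 1 9 12 7 4)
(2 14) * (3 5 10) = [0, 1, 14, 5, 4, 10, 6, 7, 8, 9, 3, 11, 12, 13, 2] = (2 14)(3 5 10)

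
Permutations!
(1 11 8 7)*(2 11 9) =[0, 9, 11, 3, 4, 5, 6, 1, 7, 2, 10, 8] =(1 9 2 11 8 7)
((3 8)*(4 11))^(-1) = (3 8)(4 11)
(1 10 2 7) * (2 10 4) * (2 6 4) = [0, 2, 7, 3, 6, 5, 4, 1, 8, 9, 10] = (10)(1 2 7)(4 6)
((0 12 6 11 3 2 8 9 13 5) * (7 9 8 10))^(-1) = ((0 12 6 11 3 2 10 7 9 13 5))^(-1) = (0 5 13 9 7 10 2 3 11 6 12)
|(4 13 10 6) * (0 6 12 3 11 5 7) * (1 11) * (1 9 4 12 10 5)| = 18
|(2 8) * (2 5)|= |(2 8 5)|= 3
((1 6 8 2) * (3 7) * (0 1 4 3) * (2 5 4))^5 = ((0 1 6 8 5 4 3 7))^5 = (0 4 6 7 5 1 3 8)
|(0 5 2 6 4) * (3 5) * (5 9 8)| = 8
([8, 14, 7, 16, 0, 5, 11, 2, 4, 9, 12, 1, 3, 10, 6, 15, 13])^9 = [0, 14, 7, 12, 4, 5, 11, 2, 8, 9, 13, 1, 10, 16, 6, 15, 3]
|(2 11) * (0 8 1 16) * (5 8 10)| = |(0 10 5 8 1 16)(2 11)| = 6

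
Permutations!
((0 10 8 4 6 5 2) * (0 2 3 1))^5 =(0 5 8 1 6 10 3 4) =((0 10 8 4 6 5 3 1))^5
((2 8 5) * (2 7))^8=((2 8 5 7))^8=(8)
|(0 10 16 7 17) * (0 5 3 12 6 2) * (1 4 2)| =|(0 10 16 7 17 5 3 12 6 1 4 2)| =12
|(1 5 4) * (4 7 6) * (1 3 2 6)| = 12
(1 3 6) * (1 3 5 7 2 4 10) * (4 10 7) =(1 5 4 7 2 10)(3 6) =[0, 5, 10, 6, 7, 4, 3, 2, 8, 9, 1]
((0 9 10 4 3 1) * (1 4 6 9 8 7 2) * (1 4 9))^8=(0 6 9 4 7)(1 10 3 2 8)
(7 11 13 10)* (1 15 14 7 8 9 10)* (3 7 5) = [0, 15, 2, 7, 4, 3, 6, 11, 9, 10, 8, 13, 12, 1, 5, 14] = (1 15 14 5 3 7 11 13)(8 9 10)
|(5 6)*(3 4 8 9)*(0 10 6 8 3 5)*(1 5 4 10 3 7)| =12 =|(0 3 10 6)(1 5 8 9 4 7)|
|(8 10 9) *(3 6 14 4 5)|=|(3 6 14 4 5)(8 10 9)|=15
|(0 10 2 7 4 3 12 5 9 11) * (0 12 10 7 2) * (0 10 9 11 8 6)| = 21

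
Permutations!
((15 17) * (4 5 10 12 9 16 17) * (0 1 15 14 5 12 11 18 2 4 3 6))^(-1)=((0 1 15 3 6)(2 4 12 9 16 17 14 5 10 11 18))^(-1)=(0 6 3 15 1)(2 18 11 10 5 14 17 16 9 12 4)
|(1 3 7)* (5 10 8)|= 3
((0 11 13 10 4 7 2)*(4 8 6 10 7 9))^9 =((0 11 13 7 2)(4 9)(6 10 8))^9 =(0 2 7 13 11)(4 9)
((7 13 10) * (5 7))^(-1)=((5 7 13 10))^(-1)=(5 10 13 7)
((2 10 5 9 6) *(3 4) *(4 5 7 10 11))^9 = ((2 11 4 3 5 9 6)(7 10))^9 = (2 4 5 6 11 3 9)(7 10)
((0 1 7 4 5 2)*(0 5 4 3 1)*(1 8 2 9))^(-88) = ((1 7 3 8 2 5 9))^(-88) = (1 8 9 3 5 7 2)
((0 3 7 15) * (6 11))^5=(0 3 7 15)(6 11)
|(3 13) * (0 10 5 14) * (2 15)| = 4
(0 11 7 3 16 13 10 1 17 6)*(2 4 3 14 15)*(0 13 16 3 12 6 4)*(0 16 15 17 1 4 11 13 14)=(0 13 10 4 12 6 14 17 11 7)(2 16 15)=[13, 1, 16, 3, 12, 5, 14, 0, 8, 9, 4, 7, 6, 10, 17, 2, 15, 11]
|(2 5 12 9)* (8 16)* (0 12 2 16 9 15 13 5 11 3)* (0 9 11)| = 30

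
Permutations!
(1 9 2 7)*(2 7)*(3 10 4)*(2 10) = (1 9 7)(2 10 4 3) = [0, 9, 10, 2, 3, 5, 6, 1, 8, 7, 4]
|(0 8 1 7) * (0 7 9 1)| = |(0 8)(1 9)| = 2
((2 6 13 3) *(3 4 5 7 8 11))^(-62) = ((2 6 13 4 5 7 8 11 3))^(-62) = (2 6 13 4 5 7 8 11 3)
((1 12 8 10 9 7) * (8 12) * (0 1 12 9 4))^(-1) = (0 4 10 8 1)(7 9 12)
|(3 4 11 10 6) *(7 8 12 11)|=|(3 4 7 8 12 11 10 6)|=8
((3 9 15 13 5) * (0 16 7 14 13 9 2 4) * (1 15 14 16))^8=(16)(0 2 5 14 15)(1 4 3 13 9)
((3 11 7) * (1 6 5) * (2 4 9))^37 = (1 6 5)(2 4 9)(3 11 7)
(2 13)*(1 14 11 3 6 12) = (1 14 11 3 6 12)(2 13) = [0, 14, 13, 6, 4, 5, 12, 7, 8, 9, 10, 3, 1, 2, 11]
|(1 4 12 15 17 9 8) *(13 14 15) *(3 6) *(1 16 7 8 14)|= 12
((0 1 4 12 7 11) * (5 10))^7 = ((0 1 4 12 7 11)(5 10))^7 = (0 1 4 12 7 11)(5 10)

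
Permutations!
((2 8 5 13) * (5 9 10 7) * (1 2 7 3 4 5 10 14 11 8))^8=(14)(3 5 7)(4 13 10)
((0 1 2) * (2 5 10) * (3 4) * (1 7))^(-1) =(0 2 10 5 1 7)(3 4)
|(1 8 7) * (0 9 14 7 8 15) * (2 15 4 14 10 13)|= 12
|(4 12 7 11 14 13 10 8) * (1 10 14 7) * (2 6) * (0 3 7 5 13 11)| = 60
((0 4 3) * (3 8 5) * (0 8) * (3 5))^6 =((0 4)(3 8))^6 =(8)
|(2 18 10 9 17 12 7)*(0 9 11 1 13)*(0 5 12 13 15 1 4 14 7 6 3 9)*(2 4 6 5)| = 18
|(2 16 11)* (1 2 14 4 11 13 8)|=15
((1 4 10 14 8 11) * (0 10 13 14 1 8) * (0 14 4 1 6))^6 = (14)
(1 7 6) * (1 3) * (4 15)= (1 7 6 3)(4 15)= [0, 7, 2, 1, 15, 5, 3, 6, 8, 9, 10, 11, 12, 13, 14, 4]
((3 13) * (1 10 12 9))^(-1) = (1 9 12 10)(3 13)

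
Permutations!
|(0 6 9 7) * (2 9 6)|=4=|(0 2 9 7)|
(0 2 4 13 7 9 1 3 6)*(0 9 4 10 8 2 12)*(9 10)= [12, 3, 9, 6, 13, 5, 10, 4, 2, 1, 8, 11, 0, 7]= (0 12)(1 3 6 10 8 2 9)(4 13 7)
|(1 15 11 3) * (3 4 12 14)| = 7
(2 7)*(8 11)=(2 7)(8 11)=[0, 1, 7, 3, 4, 5, 6, 2, 11, 9, 10, 8]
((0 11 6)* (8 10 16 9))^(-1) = ((0 11 6)(8 10 16 9))^(-1) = (0 6 11)(8 9 16 10)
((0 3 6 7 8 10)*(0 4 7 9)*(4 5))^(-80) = (10)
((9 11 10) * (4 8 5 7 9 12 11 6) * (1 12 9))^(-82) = (1 5 4 9 11)(6 10 12 7 8)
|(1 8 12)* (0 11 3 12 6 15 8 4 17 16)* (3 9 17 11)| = |(0 3 12 1 4 11 9 17 16)(6 15 8)| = 9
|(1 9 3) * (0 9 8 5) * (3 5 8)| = 6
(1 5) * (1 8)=[0, 5, 2, 3, 4, 8, 6, 7, 1]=(1 5 8)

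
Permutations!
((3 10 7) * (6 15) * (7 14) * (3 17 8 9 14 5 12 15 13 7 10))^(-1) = (5 10 14 9 8 17 7 13 6 15 12)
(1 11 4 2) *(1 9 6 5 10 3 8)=(1 11 4 2 9 6 5 10 3 8)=[0, 11, 9, 8, 2, 10, 5, 7, 1, 6, 3, 4]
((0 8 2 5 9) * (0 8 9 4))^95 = (0 4 5 2 8 9)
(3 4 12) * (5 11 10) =[0, 1, 2, 4, 12, 11, 6, 7, 8, 9, 5, 10, 3] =(3 4 12)(5 11 10)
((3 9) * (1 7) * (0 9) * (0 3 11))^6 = ((0 9 11)(1 7))^6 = (11)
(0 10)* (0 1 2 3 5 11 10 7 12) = (0 7 12)(1 2 3 5 11 10) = [7, 2, 3, 5, 4, 11, 6, 12, 8, 9, 1, 10, 0]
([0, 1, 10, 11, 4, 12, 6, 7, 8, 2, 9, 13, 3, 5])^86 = (2 9 10)(3 11 13 5 12)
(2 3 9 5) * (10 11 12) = (2 3 9 5)(10 11 12) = [0, 1, 3, 9, 4, 2, 6, 7, 8, 5, 11, 12, 10]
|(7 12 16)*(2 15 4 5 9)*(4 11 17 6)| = |(2 15 11 17 6 4 5 9)(7 12 16)| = 24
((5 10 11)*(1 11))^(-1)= (1 10 5 11)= ((1 11 5 10))^(-1)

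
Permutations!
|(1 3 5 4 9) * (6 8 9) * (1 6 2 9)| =|(1 3 5 4 2 9 6 8)| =8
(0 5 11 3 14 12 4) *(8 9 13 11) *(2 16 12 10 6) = [5, 1, 16, 14, 0, 8, 2, 7, 9, 13, 6, 3, 4, 11, 10, 15, 12] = (0 5 8 9 13 11 3 14 10 6 2 16 12 4)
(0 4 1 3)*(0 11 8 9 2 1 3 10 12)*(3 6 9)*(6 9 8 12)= (0 4 9 2 1 10 6 8 3 11 12)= [4, 10, 1, 11, 9, 5, 8, 7, 3, 2, 6, 12, 0]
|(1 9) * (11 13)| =2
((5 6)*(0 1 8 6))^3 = (0 6 1 5 8)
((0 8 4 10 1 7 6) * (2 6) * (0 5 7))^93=(0 10 8 1 4)(2 6 5 7)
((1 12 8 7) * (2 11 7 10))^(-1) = ((1 12 8 10 2 11 7))^(-1) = (1 7 11 2 10 8 12)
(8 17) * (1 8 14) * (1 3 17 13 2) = (1 8 13 2)(3 17 14) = [0, 8, 1, 17, 4, 5, 6, 7, 13, 9, 10, 11, 12, 2, 3, 15, 16, 14]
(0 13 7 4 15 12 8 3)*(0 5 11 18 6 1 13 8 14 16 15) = (0 8 3 5 11 18 6 1 13 7 4)(12 14 16 15) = [8, 13, 2, 5, 0, 11, 1, 4, 3, 9, 10, 18, 14, 7, 16, 12, 15, 17, 6]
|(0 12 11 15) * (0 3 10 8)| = 7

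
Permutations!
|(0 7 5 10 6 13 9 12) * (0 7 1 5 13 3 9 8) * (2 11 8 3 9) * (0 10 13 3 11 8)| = 40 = |(0 1 5 13 11)(2 8 10 6 9 12 7 3)|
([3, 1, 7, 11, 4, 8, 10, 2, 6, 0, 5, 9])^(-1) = [9, 1, 7, 0, 4, 10, 8, 2, 5, 11, 6, 3]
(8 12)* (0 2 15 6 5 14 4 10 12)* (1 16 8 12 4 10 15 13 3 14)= [2, 16, 13, 14, 15, 1, 5, 7, 0, 9, 4, 11, 12, 3, 10, 6, 8]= (0 2 13 3 14 10 4 15 6 5 1 16 8)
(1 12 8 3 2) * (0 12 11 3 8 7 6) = (0 12 7 6)(1 11 3 2) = [12, 11, 1, 2, 4, 5, 0, 6, 8, 9, 10, 3, 7]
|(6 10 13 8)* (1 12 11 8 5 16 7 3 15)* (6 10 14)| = |(1 12 11 8 10 13 5 16 7 3 15)(6 14)| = 22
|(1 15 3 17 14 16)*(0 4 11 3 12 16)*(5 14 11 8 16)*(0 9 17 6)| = 14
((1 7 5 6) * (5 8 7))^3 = (7 8)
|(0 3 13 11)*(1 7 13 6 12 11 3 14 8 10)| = |(0 14 8 10 1 7 13 3 6 12 11)| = 11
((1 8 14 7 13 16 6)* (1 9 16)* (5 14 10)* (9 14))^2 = (1 10 9 6 7)(5 16 14 13 8)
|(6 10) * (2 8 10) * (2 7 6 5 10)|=2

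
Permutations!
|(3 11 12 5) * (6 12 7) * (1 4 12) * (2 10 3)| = 10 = |(1 4 12 5 2 10 3 11 7 6)|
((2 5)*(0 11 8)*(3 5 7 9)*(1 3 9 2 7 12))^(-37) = (0 8 11)(1 12 2 7 5 3)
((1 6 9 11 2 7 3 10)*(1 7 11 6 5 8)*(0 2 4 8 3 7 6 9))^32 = (0 11 8 5 10)(1 3 6 2 4)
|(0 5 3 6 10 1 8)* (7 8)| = |(0 5 3 6 10 1 7 8)| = 8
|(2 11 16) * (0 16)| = |(0 16 2 11)| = 4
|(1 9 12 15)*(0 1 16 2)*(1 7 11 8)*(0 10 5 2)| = 9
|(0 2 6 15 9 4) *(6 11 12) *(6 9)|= 6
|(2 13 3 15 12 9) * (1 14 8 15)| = 9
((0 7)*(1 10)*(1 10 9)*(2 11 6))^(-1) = ((0 7)(1 9)(2 11 6))^(-1) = (0 7)(1 9)(2 6 11)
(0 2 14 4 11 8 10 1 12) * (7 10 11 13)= (0 2 14 4 13 7 10 1 12)(8 11)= [2, 12, 14, 3, 13, 5, 6, 10, 11, 9, 1, 8, 0, 7, 4]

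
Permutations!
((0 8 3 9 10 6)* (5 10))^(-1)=(0 6 10 5 9 3 8)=((0 8 3 9 5 10 6))^(-1)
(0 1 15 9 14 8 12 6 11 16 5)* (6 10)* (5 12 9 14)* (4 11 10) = (0 1 15 14 8 9 5)(4 11 16 12)(6 10) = [1, 15, 2, 3, 11, 0, 10, 7, 9, 5, 6, 16, 4, 13, 8, 14, 12]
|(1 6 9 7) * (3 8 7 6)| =|(1 3 8 7)(6 9)| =4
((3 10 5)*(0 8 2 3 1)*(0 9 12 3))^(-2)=(0 8 2)(1 10 12)(3 9 5)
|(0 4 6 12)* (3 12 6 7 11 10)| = 7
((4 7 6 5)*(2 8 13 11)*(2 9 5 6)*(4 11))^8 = ((2 8 13 4 7)(5 11 9))^8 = (2 4 8 7 13)(5 9 11)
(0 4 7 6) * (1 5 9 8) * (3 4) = (0 3 4 7 6)(1 5 9 8) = [3, 5, 2, 4, 7, 9, 0, 6, 1, 8]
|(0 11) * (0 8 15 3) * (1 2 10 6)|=20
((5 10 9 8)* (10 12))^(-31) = ((5 12 10 9 8))^(-31) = (5 8 9 10 12)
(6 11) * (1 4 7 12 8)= [0, 4, 2, 3, 7, 5, 11, 12, 1, 9, 10, 6, 8]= (1 4 7 12 8)(6 11)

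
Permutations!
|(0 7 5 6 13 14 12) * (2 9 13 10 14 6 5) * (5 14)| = 10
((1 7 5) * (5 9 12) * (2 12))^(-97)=(1 5 12 2 9 7)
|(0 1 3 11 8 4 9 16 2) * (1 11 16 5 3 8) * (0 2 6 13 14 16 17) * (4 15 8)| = 8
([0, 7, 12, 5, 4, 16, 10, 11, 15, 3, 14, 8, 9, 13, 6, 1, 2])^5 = [0, 1, 16, 9, 4, 3, 14, 7, 8, 12, 6, 11, 2, 13, 10, 15, 5]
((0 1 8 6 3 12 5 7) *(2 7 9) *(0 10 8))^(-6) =((0 1)(2 7 10 8 6 3 12 5 9))^(-6) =(2 8 12)(3 9 10)(5 7 6)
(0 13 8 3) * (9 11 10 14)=[13, 1, 2, 0, 4, 5, 6, 7, 3, 11, 14, 10, 12, 8, 9]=(0 13 8 3)(9 11 10 14)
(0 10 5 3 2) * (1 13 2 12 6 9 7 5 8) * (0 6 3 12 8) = [10, 13, 6, 8, 4, 12, 9, 5, 1, 7, 0, 11, 3, 2] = (0 10)(1 13 2 6 9 7 5 12 3 8)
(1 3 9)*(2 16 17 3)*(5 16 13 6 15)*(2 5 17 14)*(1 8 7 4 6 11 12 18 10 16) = (1 5)(2 13 11 12 18 10 16 14)(3 9 8 7 4 6 15 17) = [0, 5, 13, 9, 6, 1, 15, 4, 7, 8, 16, 12, 18, 11, 2, 17, 14, 3, 10]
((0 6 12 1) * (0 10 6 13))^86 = (13)(1 6)(10 12)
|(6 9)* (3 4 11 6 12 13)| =|(3 4 11 6 9 12 13)| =7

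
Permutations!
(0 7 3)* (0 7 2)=(0 2)(3 7)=[2, 1, 0, 7, 4, 5, 6, 3]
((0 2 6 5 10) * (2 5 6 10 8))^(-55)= (10)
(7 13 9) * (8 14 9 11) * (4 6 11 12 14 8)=(4 6 11)(7 13 12 14 9)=[0, 1, 2, 3, 6, 5, 11, 13, 8, 7, 10, 4, 14, 12, 9]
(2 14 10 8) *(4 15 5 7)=(2 14 10 8)(4 15 5 7)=[0, 1, 14, 3, 15, 7, 6, 4, 2, 9, 8, 11, 12, 13, 10, 5]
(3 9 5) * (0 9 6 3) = (0 9 5)(3 6) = [9, 1, 2, 6, 4, 0, 3, 7, 8, 5]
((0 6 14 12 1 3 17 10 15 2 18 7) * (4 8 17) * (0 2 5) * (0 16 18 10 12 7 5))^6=(18)(0 15 10 2 7 14 6)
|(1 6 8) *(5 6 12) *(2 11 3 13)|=20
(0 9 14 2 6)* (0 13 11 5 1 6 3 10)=[9, 6, 3, 10, 4, 1, 13, 7, 8, 14, 0, 5, 12, 11, 2]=(0 9 14 2 3 10)(1 6 13 11 5)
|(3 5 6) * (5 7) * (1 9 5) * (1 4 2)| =|(1 9 5 6 3 7 4 2)| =8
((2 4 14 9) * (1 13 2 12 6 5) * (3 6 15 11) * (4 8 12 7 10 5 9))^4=(1 12 6 5 8 3 10 2 11 7 13 15 9)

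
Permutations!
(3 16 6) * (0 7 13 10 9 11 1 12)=(0 7 13 10 9 11 1 12)(3 16 6)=[7, 12, 2, 16, 4, 5, 3, 13, 8, 11, 9, 1, 0, 10, 14, 15, 6]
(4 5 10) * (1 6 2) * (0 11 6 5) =[11, 5, 1, 3, 0, 10, 2, 7, 8, 9, 4, 6] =(0 11 6 2 1 5 10 4)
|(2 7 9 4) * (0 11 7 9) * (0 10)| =|(0 11 7 10)(2 9 4)| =12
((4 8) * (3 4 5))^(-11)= (3 4 8 5)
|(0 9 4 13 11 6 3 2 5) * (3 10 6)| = 8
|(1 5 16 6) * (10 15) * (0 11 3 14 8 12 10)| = 8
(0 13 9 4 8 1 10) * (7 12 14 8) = (0 13 9 4 7 12 14 8 1 10) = [13, 10, 2, 3, 7, 5, 6, 12, 1, 4, 0, 11, 14, 9, 8]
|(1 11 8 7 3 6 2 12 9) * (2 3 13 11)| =4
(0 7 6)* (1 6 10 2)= (0 7 10 2 1 6)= [7, 6, 1, 3, 4, 5, 0, 10, 8, 9, 2]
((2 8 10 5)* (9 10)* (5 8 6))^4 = (2 6 5)(8 9 10)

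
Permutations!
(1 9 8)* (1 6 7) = (1 9 8 6 7) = [0, 9, 2, 3, 4, 5, 7, 1, 6, 8]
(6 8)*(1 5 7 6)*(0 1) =(0 1 5 7 6 8) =[1, 5, 2, 3, 4, 7, 8, 6, 0]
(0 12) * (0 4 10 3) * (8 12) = [8, 1, 2, 0, 10, 5, 6, 7, 12, 9, 3, 11, 4] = (0 8 12 4 10 3)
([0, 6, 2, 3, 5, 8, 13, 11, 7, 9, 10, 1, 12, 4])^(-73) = [0, 11, 2, 3, 13, 4, 1, 8, 5, 9, 10, 7, 12, 6]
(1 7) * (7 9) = [0, 9, 2, 3, 4, 5, 6, 1, 8, 7] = (1 9 7)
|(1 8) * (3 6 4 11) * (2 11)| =10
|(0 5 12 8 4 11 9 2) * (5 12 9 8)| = |(0 12 5 9 2)(4 11 8)| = 15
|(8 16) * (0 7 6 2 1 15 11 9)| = 8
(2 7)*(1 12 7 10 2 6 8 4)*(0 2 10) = [2, 12, 0, 3, 1, 5, 8, 6, 4, 9, 10, 11, 7] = (0 2)(1 12 7 6 8 4)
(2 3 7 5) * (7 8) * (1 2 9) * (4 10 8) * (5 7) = (1 2 3 4 10 8 5 9) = [0, 2, 3, 4, 10, 9, 6, 7, 5, 1, 8]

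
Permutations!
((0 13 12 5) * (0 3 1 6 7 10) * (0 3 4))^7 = ((0 13 12 5 4)(1 6 7 10 3))^7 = (0 12 4 13 5)(1 7 3 6 10)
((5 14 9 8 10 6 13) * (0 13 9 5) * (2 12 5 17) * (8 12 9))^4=((0 13)(2 9 12 5 14 17)(6 8 10))^4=(2 14 12)(5 9 17)(6 8 10)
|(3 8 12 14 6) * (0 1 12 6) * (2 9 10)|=12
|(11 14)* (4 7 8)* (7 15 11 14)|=5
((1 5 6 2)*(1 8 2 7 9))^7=(1 6 9 5 7)(2 8)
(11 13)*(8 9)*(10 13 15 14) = (8 9)(10 13 11 15 14) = [0, 1, 2, 3, 4, 5, 6, 7, 9, 8, 13, 15, 12, 11, 10, 14]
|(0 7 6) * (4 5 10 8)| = |(0 7 6)(4 5 10 8)| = 12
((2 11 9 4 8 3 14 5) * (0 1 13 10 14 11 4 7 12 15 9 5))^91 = (0 1 13 10 14)(2 4 8 3 11 5)(7 9 15 12) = ((0 1 13 10 14)(2 4 8 3 11 5)(7 12 15 9))^91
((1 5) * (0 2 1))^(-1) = (0 5 1 2)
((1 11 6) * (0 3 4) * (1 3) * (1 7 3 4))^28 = (11) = ((0 7 3 1 11 6 4))^28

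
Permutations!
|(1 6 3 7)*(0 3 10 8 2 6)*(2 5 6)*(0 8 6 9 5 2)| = |(0 3 7 1 8 2)(5 9)(6 10)| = 6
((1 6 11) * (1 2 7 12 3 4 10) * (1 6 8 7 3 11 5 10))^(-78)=(1 7 11 3)(2 4 8 12)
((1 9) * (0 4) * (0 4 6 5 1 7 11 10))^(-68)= (0 9)(1 10)(5 11)(6 7)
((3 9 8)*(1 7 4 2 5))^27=((1 7 4 2 5)(3 9 8))^27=(9)(1 4 5 7 2)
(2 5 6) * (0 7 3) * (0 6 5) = (0 7 3 6 2) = [7, 1, 0, 6, 4, 5, 2, 3]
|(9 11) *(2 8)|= 2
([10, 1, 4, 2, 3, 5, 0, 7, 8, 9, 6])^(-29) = [10, 1, 4, 2, 3, 5, 0, 7, 8, 9, 6]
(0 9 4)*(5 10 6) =(0 9 4)(5 10 6) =[9, 1, 2, 3, 0, 10, 5, 7, 8, 4, 6]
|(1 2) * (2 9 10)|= 4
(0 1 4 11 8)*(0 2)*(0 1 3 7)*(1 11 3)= [1, 4, 11, 7, 3, 5, 6, 0, 2, 9, 10, 8]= (0 1 4 3 7)(2 11 8)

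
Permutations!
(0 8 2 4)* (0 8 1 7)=[1, 7, 4, 3, 8, 5, 6, 0, 2]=(0 1 7)(2 4 8)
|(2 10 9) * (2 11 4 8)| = |(2 10 9 11 4 8)| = 6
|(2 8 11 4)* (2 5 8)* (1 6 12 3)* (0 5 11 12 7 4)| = |(0 5 8 12 3 1 6 7 4 11)| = 10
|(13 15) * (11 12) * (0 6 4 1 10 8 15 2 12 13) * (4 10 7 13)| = |(0 6 10 8 15)(1 7 13 2 12 11 4)| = 35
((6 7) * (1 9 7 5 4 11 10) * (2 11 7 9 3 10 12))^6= (12)(4 6)(5 7)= ((1 3 10)(2 11 12)(4 7 6 5))^6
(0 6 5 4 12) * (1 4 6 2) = (0 2 1 4 12)(5 6) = [2, 4, 1, 3, 12, 6, 5, 7, 8, 9, 10, 11, 0]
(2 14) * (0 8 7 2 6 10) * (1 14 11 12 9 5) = (0 8 7 2 11 12 9 5 1 14 6 10) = [8, 14, 11, 3, 4, 1, 10, 2, 7, 5, 0, 12, 9, 13, 6]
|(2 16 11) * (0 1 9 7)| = 12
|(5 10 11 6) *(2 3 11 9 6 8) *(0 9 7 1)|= |(0 9 6 5 10 7 1)(2 3 11 8)|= 28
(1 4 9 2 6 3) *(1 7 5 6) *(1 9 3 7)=(1 4 3)(2 9)(5 6 7)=[0, 4, 9, 1, 3, 6, 7, 5, 8, 2]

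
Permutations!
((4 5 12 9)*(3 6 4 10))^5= (3 9 5 6 10 12 4)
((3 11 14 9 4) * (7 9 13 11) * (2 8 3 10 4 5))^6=(14)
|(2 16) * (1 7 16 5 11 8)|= 7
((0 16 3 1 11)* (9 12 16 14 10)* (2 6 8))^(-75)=(0 3 9)(1 12 14)(10 11 16)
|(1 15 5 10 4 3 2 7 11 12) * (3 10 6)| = 18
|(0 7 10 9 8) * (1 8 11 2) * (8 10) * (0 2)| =|(0 7 8 2 1 10 9 11)| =8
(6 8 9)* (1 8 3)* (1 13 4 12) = (1 8 9 6 3 13 4 12) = [0, 8, 2, 13, 12, 5, 3, 7, 9, 6, 10, 11, 1, 4]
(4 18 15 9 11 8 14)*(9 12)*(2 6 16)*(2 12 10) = [0, 1, 6, 3, 18, 5, 16, 7, 14, 11, 2, 8, 9, 13, 4, 10, 12, 17, 15] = (2 6 16 12 9 11 8 14 4 18 15 10)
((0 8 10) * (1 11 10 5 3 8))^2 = ((0 1 11 10)(3 8 5))^2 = (0 11)(1 10)(3 5 8)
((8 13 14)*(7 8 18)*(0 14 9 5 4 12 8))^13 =(0 14 18 7)(4 12 8 13 9 5)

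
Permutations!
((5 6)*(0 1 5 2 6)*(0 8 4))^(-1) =((0 1 5 8 4)(2 6))^(-1) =(0 4 8 5 1)(2 6)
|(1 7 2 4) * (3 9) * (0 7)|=10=|(0 7 2 4 1)(3 9)|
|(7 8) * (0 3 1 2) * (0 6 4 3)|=10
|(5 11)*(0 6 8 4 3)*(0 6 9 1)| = 12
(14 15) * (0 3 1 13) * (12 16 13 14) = (0 3 1 14 15 12 16 13) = [3, 14, 2, 1, 4, 5, 6, 7, 8, 9, 10, 11, 16, 0, 15, 12, 13]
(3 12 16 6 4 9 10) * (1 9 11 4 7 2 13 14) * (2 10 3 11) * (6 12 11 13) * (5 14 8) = (1 9 3 11 4 2 6 7 10 13 8 5 14)(12 16) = [0, 9, 6, 11, 2, 14, 7, 10, 5, 3, 13, 4, 16, 8, 1, 15, 12]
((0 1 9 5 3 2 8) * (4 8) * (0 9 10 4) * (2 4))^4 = ((0 1 10 2)(3 4 8 9 5))^4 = (10)(3 5 9 8 4)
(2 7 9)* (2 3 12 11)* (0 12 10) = (0 12 11 2 7 9 3 10) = [12, 1, 7, 10, 4, 5, 6, 9, 8, 3, 0, 2, 11]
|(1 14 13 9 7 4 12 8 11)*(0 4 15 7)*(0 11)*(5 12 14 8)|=8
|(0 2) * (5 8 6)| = 6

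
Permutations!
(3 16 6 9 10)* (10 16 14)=(3 14 10)(6 9 16)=[0, 1, 2, 14, 4, 5, 9, 7, 8, 16, 3, 11, 12, 13, 10, 15, 6]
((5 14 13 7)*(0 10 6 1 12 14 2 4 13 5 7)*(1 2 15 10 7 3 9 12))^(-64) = ((0 7 3 9 12 14 5 15 10 6 2 4 13))^(-64) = (0 7 3 9 12 14 5 15 10 6 2 4 13)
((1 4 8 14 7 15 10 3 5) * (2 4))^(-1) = (1 5 3 10 15 7 14 8 4 2)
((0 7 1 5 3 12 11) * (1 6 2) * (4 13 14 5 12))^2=(0 6 1 11 7 2 12)(3 13 5 4 14)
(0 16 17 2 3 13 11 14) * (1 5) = (0 16 17 2 3 13 11 14)(1 5) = [16, 5, 3, 13, 4, 1, 6, 7, 8, 9, 10, 14, 12, 11, 0, 15, 17, 2]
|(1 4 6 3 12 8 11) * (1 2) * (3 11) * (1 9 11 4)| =6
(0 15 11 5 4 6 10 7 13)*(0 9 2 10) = (0 15 11 5 4 6)(2 10 7 13 9) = [15, 1, 10, 3, 6, 4, 0, 13, 8, 2, 7, 5, 12, 9, 14, 11]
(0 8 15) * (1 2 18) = (0 8 15)(1 2 18) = [8, 2, 18, 3, 4, 5, 6, 7, 15, 9, 10, 11, 12, 13, 14, 0, 16, 17, 1]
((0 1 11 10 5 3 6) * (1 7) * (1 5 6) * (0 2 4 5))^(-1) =((0 7)(1 11 10 6 2 4 5 3))^(-1) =(0 7)(1 3 5 4 2 6 10 11)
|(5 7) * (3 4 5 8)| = 5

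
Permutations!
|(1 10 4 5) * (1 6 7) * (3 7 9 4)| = |(1 10 3 7)(4 5 6 9)| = 4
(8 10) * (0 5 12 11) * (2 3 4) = (0 5 12 11)(2 3 4)(8 10) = [5, 1, 3, 4, 2, 12, 6, 7, 10, 9, 8, 0, 11]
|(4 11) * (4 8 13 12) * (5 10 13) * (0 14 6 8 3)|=11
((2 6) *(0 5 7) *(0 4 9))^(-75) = ((0 5 7 4 9)(2 6))^(-75) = (9)(2 6)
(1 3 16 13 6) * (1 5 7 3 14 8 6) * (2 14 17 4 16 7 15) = (1 17 4 16 13)(2 14 8 6 5 15)(3 7) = [0, 17, 14, 7, 16, 15, 5, 3, 6, 9, 10, 11, 12, 1, 8, 2, 13, 4]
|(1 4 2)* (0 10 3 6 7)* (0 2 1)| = |(0 10 3 6 7 2)(1 4)| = 6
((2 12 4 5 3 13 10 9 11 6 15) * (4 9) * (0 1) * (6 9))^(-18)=((0 1)(2 12 6 15)(3 13 10 4 5)(9 11))^(-18)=(2 6)(3 10 5 13 4)(12 15)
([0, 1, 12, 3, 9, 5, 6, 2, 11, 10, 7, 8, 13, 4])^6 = [0, 1, 7, 3, 13, 5, 6, 10, 8, 4, 9, 11, 2, 12]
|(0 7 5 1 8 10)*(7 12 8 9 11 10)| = 9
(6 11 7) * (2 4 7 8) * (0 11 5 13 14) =[11, 1, 4, 3, 7, 13, 5, 6, 2, 9, 10, 8, 12, 14, 0] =(0 11 8 2 4 7 6 5 13 14)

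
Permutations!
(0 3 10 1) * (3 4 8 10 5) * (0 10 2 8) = (0 4)(1 10)(2 8)(3 5) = [4, 10, 8, 5, 0, 3, 6, 7, 2, 9, 1]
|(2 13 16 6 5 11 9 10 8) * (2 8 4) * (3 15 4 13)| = |(2 3 15 4)(5 11 9 10 13 16 6)| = 28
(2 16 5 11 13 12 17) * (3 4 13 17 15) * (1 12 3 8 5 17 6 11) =(1 12 15 8 5)(2 16 17)(3 4 13)(6 11) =[0, 12, 16, 4, 13, 1, 11, 7, 5, 9, 10, 6, 15, 3, 14, 8, 17, 2]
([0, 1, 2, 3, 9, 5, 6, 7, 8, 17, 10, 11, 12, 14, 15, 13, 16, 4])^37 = (4 9 17)(13 14 15)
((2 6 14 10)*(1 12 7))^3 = (2 10 14 6) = ((1 12 7)(2 6 14 10))^3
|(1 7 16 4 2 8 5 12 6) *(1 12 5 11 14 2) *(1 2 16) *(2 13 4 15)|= |(1 7)(2 8 11 14 16 15)(4 13)(6 12)|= 6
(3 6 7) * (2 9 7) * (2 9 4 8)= (2 4 8)(3 6 9 7)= [0, 1, 4, 6, 8, 5, 9, 3, 2, 7]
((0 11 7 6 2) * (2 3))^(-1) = ((0 11 7 6 3 2))^(-1) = (0 2 3 6 7 11)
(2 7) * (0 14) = (0 14)(2 7) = [14, 1, 7, 3, 4, 5, 6, 2, 8, 9, 10, 11, 12, 13, 0]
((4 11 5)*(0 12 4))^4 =(0 5 11 4 12)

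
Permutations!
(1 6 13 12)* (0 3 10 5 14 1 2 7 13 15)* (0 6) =(0 3 10 5 14 1)(2 7 13 12)(6 15) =[3, 0, 7, 10, 4, 14, 15, 13, 8, 9, 5, 11, 2, 12, 1, 6]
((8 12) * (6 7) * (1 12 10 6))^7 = ((1 12 8 10 6 7))^7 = (1 12 8 10 6 7)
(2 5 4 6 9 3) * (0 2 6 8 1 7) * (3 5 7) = (0 2 7)(1 3 6 9 5 4 8) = [2, 3, 7, 6, 8, 4, 9, 0, 1, 5]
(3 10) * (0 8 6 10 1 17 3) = (0 8 6 10)(1 17 3) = [8, 17, 2, 1, 4, 5, 10, 7, 6, 9, 0, 11, 12, 13, 14, 15, 16, 3]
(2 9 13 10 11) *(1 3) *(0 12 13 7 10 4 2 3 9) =(0 12 13 4 2)(1 9 7 10 11 3) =[12, 9, 0, 1, 2, 5, 6, 10, 8, 7, 11, 3, 13, 4]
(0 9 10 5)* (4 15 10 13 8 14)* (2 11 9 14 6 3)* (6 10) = (0 14 4 15 6 3 2 11 9 13 8 10 5) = [14, 1, 11, 2, 15, 0, 3, 7, 10, 13, 5, 9, 12, 8, 4, 6]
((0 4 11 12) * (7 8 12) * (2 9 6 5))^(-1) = ((0 4 11 7 8 12)(2 9 6 5))^(-1) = (0 12 8 7 11 4)(2 5 6 9)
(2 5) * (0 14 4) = (0 14 4)(2 5) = [14, 1, 5, 3, 0, 2, 6, 7, 8, 9, 10, 11, 12, 13, 4]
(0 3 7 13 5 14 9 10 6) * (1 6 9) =(0 3 7 13 5 14 1 6)(9 10) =[3, 6, 2, 7, 4, 14, 0, 13, 8, 10, 9, 11, 12, 5, 1]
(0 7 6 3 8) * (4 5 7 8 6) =[8, 1, 2, 6, 5, 7, 3, 4, 0] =(0 8)(3 6)(4 5 7)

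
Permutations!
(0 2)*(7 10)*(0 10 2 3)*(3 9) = (0 9 3)(2 10 7) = [9, 1, 10, 0, 4, 5, 6, 2, 8, 3, 7]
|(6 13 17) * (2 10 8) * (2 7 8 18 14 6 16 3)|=18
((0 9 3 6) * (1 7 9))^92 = ((0 1 7 9 3 6))^92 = (0 7 3)(1 9 6)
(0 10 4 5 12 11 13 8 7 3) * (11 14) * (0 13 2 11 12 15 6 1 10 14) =(0 14 12)(1 10 4 5 15 6)(2 11)(3 13 8 7) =[14, 10, 11, 13, 5, 15, 1, 3, 7, 9, 4, 2, 0, 8, 12, 6]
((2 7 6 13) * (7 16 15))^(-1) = (2 13 6 7 15 16)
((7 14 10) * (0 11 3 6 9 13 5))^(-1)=((0 11 3 6 9 13 5)(7 14 10))^(-1)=(0 5 13 9 6 3 11)(7 10 14)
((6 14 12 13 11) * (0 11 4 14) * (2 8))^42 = (4 12)(13 14)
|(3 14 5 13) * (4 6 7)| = 12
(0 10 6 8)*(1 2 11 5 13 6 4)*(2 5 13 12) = (0 10 4 1 5 12 2 11 13 6 8) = [10, 5, 11, 3, 1, 12, 8, 7, 0, 9, 4, 13, 2, 6]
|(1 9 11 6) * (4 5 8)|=|(1 9 11 6)(4 5 8)|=12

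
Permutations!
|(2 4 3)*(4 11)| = 4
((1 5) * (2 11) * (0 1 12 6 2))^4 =(0 6 1 2 5 11 12)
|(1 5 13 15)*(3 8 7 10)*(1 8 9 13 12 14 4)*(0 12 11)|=7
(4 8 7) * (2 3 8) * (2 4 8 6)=[0, 1, 3, 6, 4, 5, 2, 8, 7]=(2 3 6)(7 8)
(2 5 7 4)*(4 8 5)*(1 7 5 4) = (1 7 8 4 2) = [0, 7, 1, 3, 2, 5, 6, 8, 4]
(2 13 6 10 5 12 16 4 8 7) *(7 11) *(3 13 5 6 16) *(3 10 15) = (2 5 12 10 6 15 3 13 16 4 8 11 7) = [0, 1, 5, 13, 8, 12, 15, 2, 11, 9, 6, 7, 10, 16, 14, 3, 4]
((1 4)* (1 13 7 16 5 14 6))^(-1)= (1 6 14 5 16 7 13 4)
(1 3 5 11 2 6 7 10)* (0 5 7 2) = (0 5 11)(1 3 7 10)(2 6) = [5, 3, 6, 7, 4, 11, 2, 10, 8, 9, 1, 0]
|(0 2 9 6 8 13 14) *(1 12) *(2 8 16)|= |(0 8 13 14)(1 12)(2 9 6 16)|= 4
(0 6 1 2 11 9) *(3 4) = (0 6 1 2 11 9)(3 4) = [6, 2, 11, 4, 3, 5, 1, 7, 8, 0, 10, 9]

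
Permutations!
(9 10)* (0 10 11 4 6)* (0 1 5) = (0 10 9 11 4 6 1 5) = [10, 5, 2, 3, 6, 0, 1, 7, 8, 11, 9, 4]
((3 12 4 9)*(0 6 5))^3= (3 9 4 12)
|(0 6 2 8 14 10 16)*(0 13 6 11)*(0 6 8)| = 20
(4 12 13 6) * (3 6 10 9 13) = [0, 1, 2, 6, 12, 5, 4, 7, 8, 13, 9, 11, 3, 10] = (3 6 4 12)(9 13 10)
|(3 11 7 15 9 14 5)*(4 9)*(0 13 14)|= |(0 13 14 5 3 11 7 15 4 9)|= 10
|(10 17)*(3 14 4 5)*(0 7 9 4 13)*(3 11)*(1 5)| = |(0 7 9 4 1 5 11 3 14 13)(10 17)| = 10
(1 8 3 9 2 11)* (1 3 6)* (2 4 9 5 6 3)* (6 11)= (1 8 3 5 11 2 6)(4 9)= [0, 8, 6, 5, 9, 11, 1, 7, 3, 4, 10, 2]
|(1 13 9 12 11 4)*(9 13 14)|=|(1 14 9 12 11 4)|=6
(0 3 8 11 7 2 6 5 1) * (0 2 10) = (0 3 8 11 7 10)(1 2 6 5) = [3, 2, 6, 8, 4, 1, 5, 10, 11, 9, 0, 7]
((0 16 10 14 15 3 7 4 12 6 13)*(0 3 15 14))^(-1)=(0 10 16)(3 13 6 12 4 7)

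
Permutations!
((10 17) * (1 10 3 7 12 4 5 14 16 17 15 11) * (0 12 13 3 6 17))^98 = ((0 12 4 5 14 16)(1 10 15 11)(3 7 13)(6 17))^98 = (17)(0 4 14)(1 15)(3 13 7)(5 16 12)(10 11)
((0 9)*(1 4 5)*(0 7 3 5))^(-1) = (0 4 1 5 3 7 9)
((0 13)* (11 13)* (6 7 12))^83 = (0 13 11)(6 12 7)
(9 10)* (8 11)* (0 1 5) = (0 1 5)(8 11)(9 10) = [1, 5, 2, 3, 4, 0, 6, 7, 11, 10, 9, 8]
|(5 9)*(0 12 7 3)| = |(0 12 7 3)(5 9)| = 4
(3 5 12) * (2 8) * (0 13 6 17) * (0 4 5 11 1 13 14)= (0 14)(1 13 6 17 4 5 12 3 11)(2 8)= [14, 13, 8, 11, 5, 12, 17, 7, 2, 9, 10, 1, 3, 6, 0, 15, 16, 4]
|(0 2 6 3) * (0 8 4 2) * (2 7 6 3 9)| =7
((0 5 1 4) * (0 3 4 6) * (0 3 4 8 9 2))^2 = (0 1 3 9)(2 5 6 8)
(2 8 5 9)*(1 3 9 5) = (1 3 9 2 8) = [0, 3, 8, 9, 4, 5, 6, 7, 1, 2]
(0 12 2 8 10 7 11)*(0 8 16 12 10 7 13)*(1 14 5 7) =(0 10 13)(1 14 5 7 11 8)(2 16 12) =[10, 14, 16, 3, 4, 7, 6, 11, 1, 9, 13, 8, 2, 0, 5, 15, 12]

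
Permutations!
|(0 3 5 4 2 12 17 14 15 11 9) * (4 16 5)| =10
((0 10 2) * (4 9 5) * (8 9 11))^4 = (0 10 2)(4 5 9 8 11)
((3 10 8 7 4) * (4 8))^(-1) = (3 4 10)(7 8)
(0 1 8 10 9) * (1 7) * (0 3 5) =(0 7 1 8 10 9 3 5) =[7, 8, 2, 5, 4, 0, 6, 1, 10, 3, 9]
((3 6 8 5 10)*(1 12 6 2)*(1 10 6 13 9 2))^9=(1 13 2 3 12 9 10)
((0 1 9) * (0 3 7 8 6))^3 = (0 3 6 9 8 1 7)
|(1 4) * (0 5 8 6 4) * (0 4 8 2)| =6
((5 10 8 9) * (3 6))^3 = ((3 6)(5 10 8 9))^3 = (3 6)(5 9 8 10)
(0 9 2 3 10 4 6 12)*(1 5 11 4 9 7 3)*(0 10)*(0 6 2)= (0 7 3 6 12 10 9)(1 5 11 4 2)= [7, 5, 1, 6, 2, 11, 12, 3, 8, 0, 9, 4, 10]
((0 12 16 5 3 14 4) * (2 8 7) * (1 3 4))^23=((0 12 16 5 4)(1 3 14)(2 8 7))^23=(0 5 12 4 16)(1 14 3)(2 7 8)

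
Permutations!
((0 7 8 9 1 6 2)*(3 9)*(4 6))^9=(9)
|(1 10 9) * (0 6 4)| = |(0 6 4)(1 10 9)| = 3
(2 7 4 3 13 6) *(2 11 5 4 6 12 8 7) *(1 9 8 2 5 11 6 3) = (1 9 8 7 3 13 12 2 5 4) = [0, 9, 5, 13, 1, 4, 6, 3, 7, 8, 10, 11, 2, 12]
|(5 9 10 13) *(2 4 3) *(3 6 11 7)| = |(2 4 6 11 7 3)(5 9 10 13)| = 12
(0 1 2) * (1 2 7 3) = [2, 7, 0, 1, 4, 5, 6, 3] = (0 2)(1 7 3)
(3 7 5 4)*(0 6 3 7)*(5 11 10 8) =(0 6 3)(4 7 11 10 8 5) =[6, 1, 2, 0, 7, 4, 3, 11, 5, 9, 8, 10]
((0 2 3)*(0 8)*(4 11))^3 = (0 8 3 2)(4 11)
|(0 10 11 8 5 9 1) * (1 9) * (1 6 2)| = 8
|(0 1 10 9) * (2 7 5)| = 12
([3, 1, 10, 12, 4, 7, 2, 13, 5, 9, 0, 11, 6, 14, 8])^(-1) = (0 10 2 6 12 3)(5 8 14 13 7)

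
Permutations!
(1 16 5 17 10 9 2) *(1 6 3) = (1 16 5 17 10 9 2 6 3) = [0, 16, 6, 1, 4, 17, 3, 7, 8, 2, 9, 11, 12, 13, 14, 15, 5, 10]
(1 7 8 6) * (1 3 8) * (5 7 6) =[0, 6, 2, 8, 4, 7, 3, 1, 5] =(1 6 3 8 5 7)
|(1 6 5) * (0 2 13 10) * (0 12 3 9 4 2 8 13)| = |(0 8 13 10 12 3 9 4 2)(1 6 5)| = 9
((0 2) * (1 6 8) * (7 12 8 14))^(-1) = ((0 2)(1 6 14 7 12 8))^(-1) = (0 2)(1 8 12 7 14 6)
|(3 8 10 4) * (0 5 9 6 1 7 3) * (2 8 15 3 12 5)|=|(0 2 8 10 4)(1 7 12 5 9 6)(3 15)|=30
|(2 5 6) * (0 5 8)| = 5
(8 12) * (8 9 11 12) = (9 11 12) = [0, 1, 2, 3, 4, 5, 6, 7, 8, 11, 10, 12, 9]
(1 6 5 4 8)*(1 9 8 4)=(1 6 5)(8 9)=[0, 6, 2, 3, 4, 1, 5, 7, 9, 8]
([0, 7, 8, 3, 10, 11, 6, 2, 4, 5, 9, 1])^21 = [0, 8, 10, 3, 5, 7, 6, 4, 9, 1, 11, 2]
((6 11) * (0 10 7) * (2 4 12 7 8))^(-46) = (0 2 7 8 12 10 4)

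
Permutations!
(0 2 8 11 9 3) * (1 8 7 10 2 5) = (0 5 1 8 11 9 3)(2 7 10) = [5, 8, 7, 0, 4, 1, 6, 10, 11, 3, 2, 9]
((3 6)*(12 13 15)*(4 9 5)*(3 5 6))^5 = ((4 9 6 5)(12 13 15))^5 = (4 9 6 5)(12 15 13)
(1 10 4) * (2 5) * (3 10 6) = (1 6 3 10 4)(2 5) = [0, 6, 5, 10, 1, 2, 3, 7, 8, 9, 4]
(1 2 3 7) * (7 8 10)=(1 2 3 8 10 7)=[0, 2, 3, 8, 4, 5, 6, 1, 10, 9, 7]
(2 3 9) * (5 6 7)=[0, 1, 3, 9, 4, 6, 7, 5, 8, 2]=(2 3 9)(5 6 7)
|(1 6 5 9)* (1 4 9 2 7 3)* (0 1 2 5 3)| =|(0 1 6 3 2 7)(4 9)| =6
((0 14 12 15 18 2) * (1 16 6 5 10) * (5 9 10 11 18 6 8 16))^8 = ((0 14 12 15 6 9 10 1 5 11 18 2)(8 16))^8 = (0 5 6)(1 15 2)(9 14 11)(10 12 18)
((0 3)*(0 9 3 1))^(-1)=(0 1)(3 9)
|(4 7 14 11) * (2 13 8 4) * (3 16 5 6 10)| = 35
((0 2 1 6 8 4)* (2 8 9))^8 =((0 8 4)(1 6 9 2))^8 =(9)(0 4 8)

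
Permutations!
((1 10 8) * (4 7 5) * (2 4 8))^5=(1 5 4 10 8 7 2)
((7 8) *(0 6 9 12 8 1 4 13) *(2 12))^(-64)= (0 7 9 4 12)(1 2 13 8 6)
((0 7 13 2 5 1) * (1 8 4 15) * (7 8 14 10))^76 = ((0 8 4 15 1)(2 5 14 10 7 13))^76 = (0 8 4 15 1)(2 7 14)(5 13 10)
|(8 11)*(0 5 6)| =6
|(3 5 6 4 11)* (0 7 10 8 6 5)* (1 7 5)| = 10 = |(0 5 1 7 10 8 6 4 11 3)|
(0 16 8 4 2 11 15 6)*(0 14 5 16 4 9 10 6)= (0 4 2 11 15)(5 16 8 9 10 6 14)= [4, 1, 11, 3, 2, 16, 14, 7, 9, 10, 6, 15, 12, 13, 5, 0, 8]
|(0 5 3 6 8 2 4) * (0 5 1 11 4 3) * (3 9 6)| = 20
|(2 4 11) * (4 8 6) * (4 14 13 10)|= 8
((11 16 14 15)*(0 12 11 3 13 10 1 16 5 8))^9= (0 8 5 11 12)(1 14 3 10 16 15 13)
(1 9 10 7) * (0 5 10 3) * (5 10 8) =(0 10 7 1 9 3)(5 8) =[10, 9, 2, 0, 4, 8, 6, 1, 5, 3, 7]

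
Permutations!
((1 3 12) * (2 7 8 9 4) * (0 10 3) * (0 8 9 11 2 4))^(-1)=((0 10 3 12 1 8 11 2 7 9))^(-1)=(0 9 7 2 11 8 1 12 3 10)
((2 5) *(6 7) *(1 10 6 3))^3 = ((1 10 6 7 3)(2 5))^3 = (1 7 10 3 6)(2 5)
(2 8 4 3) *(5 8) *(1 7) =(1 7)(2 5 8 4 3) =[0, 7, 5, 2, 3, 8, 6, 1, 4]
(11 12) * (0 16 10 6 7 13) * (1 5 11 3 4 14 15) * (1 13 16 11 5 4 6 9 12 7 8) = (0 11 7 16 10 9 12 3 6 8 1 4 14 15 13) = [11, 4, 2, 6, 14, 5, 8, 16, 1, 12, 9, 7, 3, 0, 15, 13, 10]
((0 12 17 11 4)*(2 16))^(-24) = ((0 12 17 11 4)(2 16))^(-24) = (0 12 17 11 4)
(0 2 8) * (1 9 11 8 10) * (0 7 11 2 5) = (0 5)(1 9 2 10)(7 11 8) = [5, 9, 10, 3, 4, 0, 6, 11, 7, 2, 1, 8]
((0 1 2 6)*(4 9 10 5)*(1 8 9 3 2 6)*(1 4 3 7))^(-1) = (0 6 1 7 4 2 3 5 10 9 8)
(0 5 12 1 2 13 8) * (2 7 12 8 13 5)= (13)(0 2 5 8)(1 7 12)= [2, 7, 5, 3, 4, 8, 6, 12, 0, 9, 10, 11, 1, 13]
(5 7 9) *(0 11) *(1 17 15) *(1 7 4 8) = [11, 17, 2, 3, 8, 4, 6, 9, 1, 5, 10, 0, 12, 13, 14, 7, 16, 15] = (0 11)(1 17 15 7 9 5 4 8)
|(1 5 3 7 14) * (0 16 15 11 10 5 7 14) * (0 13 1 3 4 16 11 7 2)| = |(0 11 10 5 4 16 15 7 13 1 2)(3 14)| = 22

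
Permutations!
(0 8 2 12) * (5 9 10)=(0 8 2 12)(5 9 10)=[8, 1, 12, 3, 4, 9, 6, 7, 2, 10, 5, 11, 0]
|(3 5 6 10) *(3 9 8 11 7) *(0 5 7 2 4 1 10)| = |(0 5 6)(1 10 9 8 11 2 4)(3 7)| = 42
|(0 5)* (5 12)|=|(0 12 5)|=3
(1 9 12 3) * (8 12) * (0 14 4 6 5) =(0 14 4 6 5)(1 9 8 12 3) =[14, 9, 2, 1, 6, 0, 5, 7, 12, 8, 10, 11, 3, 13, 4]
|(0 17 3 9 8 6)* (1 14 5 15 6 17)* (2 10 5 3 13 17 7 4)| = |(0 1 14 3 9 8 7 4 2 10 5 15 6)(13 17)| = 26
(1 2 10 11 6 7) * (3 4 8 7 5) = [0, 2, 10, 4, 8, 3, 5, 1, 7, 9, 11, 6] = (1 2 10 11 6 5 3 4 8 7)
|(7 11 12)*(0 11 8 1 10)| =7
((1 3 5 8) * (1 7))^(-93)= ((1 3 5 8 7))^(-93)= (1 5 7 3 8)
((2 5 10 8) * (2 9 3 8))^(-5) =(2 5 10)(3 8 9)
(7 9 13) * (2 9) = (2 9 13 7) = [0, 1, 9, 3, 4, 5, 6, 2, 8, 13, 10, 11, 12, 7]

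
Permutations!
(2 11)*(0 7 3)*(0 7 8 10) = (0 8 10)(2 11)(3 7) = [8, 1, 11, 7, 4, 5, 6, 3, 10, 9, 0, 2]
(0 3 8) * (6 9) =(0 3 8)(6 9) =[3, 1, 2, 8, 4, 5, 9, 7, 0, 6]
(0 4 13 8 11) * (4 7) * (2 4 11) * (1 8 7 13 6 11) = [13, 8, 4, 3, 6, 5, 11, 1, 2, 9, 10, 0, 12, 7] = (0 13 7 1 8 2 4 6 11)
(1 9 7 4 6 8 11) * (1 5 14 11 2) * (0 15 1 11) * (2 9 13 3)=[15, 13, 11, 2, 6, 14, 8, 4, 9, 7, 10, 5, 12, 3, 0, 1]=(0 15 1 13 3 2 11 5 14)(4 6 8 9 7)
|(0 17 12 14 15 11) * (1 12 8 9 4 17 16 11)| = 12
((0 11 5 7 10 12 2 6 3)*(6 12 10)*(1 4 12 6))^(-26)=((0 11 5 7 1 4 12 2 6 3))^(-26)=(0 1 6 5 12)(2 11 4 3 7)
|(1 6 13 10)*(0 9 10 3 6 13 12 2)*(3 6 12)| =9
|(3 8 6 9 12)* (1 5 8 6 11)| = 4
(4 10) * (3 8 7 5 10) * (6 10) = (3 8 7 5 6 10 4) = [0, 1, 2, 8, 3, 6, 10, 5, 7, 9, 4]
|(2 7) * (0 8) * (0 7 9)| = 5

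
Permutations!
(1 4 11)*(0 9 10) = (0 9 10)(1 4 11) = [9, 4, 2, 3, 11, 5, 6, 7, 8, 10, 0, 1]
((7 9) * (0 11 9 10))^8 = (0 7 11 10 9)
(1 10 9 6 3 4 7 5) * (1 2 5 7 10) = (2 5)(3 4 10 9 6) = [0, 1, 5, 4, 10, 2, 3, 7, 8, 6, 9]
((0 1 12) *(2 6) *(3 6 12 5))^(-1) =((0 1 5 3 6 2 12))^(-1) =(0 12 2 6 3 5 1)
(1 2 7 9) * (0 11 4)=[11, 2, 7, 3, 0, 5, 6, 9, 8, 1, 10, 4]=(0 11 4)(1 2 7 9)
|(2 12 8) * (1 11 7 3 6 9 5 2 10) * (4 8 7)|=35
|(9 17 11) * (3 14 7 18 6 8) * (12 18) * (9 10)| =28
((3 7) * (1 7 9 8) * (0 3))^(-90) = (9)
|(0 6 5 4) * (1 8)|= |(0 6 5 4)(1 8)|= 4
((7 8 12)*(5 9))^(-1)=((5 9)(7 8 12))^(-1)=(5 9)(7 12 8)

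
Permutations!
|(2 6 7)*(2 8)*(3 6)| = 5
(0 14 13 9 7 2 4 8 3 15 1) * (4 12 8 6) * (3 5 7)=(0 14 13 9 3 15 1)(2 12 8 5 7)(4 6)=[14, 0, 12, 15, 6, 7, 4, 2, 5, 3, 10, 11, 8, 9, 13, 1]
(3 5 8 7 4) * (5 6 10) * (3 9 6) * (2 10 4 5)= (2 10)(4 9 6)(5 8 7)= [0, 1, 10, 3, 9, 8, 4, 5, 7, 6, 2]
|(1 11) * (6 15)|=2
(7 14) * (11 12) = (7 14)(11 12) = [0, 1, 2, 3, 4, 5, 6, 14, 8, 9, 10, 12, 11, 13, 7]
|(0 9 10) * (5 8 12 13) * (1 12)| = 15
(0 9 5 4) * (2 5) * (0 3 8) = (0 9 2 5 4 3 8) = [9, 1, 5, 8, 3, 4, 6, 7, 0, 2]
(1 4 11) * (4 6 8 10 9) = (1 6 8 10 9 4 11) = [0, 6, 2, 3, 11, 5, 8, 7, 10, 4, 9, 1]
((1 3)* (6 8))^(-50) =((1 3)(6 8))^(-50) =(8)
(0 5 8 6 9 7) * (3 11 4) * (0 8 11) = (0 5 11 4 3)(6 9 7 8) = [5, 1, 2, 0, 3, 11, 9, 8, 6, 7, 10, 4]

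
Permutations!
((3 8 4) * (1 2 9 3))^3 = (1 3)(2 8)(4 9)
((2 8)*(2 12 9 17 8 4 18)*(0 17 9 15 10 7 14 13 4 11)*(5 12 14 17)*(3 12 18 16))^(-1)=(0 11 2 18 5)(3 16 4 13 14 8 17 7 10 15 12)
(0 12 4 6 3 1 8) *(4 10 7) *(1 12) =(0 1 8)(3 12 10 7 4 6) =[1, 8, 2, 12, 6, 5, 3, 4, 0, 9, 7, 11, 10]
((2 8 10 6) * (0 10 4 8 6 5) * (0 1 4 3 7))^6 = (0 3 4 5)(1 10 7 8)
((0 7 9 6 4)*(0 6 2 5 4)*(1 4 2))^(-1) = ((0 7 9 1 4 6)(2 5))^(-1) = (0 6 4 1 9 7)(2 5)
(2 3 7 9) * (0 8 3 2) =(0 8 3 7 9) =[8, 1, 2, 7, 4, 5, 6, 9, 3, 0]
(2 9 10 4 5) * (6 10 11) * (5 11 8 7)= [0, 1, 9, 3, 11, 2, 10, 5, 7, 8, 4, 6]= (2 9 8 7 5)(4 11 6 10)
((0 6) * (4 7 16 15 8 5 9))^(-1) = (0 6)(4 9 5 8 15 16 7)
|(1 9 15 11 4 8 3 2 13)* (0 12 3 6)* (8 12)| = 9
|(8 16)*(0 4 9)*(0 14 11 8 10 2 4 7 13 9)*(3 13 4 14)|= 6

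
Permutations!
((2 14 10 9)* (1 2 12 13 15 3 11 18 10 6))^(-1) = ((1 2 14 6)(3 11 18 10 9 12 13 15))^(-1) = (1 6 14 2)(3 15 13 12 9 10 18 11)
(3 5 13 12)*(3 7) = (3 5 13 12 7) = [0, 1, 2, 5, 4, 13, 6, 3, 8, 9, 10, 11, 7, 12]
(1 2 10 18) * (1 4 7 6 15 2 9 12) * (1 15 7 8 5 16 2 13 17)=(1 9 12 15 13 17)(2 10 18 4 8 5 16)(6 7)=[0, 9, 10, 3, 8, 16, 7, 6, 5, 12, 18, 11, 15, 17, 14, 13, 2, 1, 4]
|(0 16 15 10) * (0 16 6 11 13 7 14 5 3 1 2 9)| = 33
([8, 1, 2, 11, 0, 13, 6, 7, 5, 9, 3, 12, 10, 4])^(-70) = [0, 1, 2, 12, 4, 5, 6, 7, 8, 9, 11, 10, 3, 13]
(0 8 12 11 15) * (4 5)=(0 8 12 11 15)(4 5)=[8, 1, 2, 3, 5, 4, 6, 7, 12, 9, 10, 15, 11, 13, 14, 0]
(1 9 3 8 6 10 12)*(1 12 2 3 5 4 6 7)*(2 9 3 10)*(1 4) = (12)(1 3 8 7 4 6 2 10 9 5) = [0, 3, 10, 8, 6, 1, 2, 4, 7, 5, 9, 11, 12]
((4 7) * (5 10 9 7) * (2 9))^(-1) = (2 10 5 4 7 9)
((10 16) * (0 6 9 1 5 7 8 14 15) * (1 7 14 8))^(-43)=((0 6 9 7 1 5 14 15)(10 16))^(-43)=(0 5 9 15 1 6 14 7)(10 16)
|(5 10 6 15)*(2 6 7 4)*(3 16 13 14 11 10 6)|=9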